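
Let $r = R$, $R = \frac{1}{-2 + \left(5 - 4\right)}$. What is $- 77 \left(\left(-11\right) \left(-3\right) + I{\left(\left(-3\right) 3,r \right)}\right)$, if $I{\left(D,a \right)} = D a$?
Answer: $-3234$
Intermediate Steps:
$R = -1$ ($R = \frac{1}{-2 + \left(5 - 4\right)} = \frac{1}{-2 + 1} = \frac{1}{-1} = -1$)
$r = -1$
$- 77 \left(\left(-11\right) \left(-3\right) + I{\left(\left(-3\right) 3,r \right)}\right) = - 77 \left(\left(-11\right) \left(-3\right) + \left(-3\right) 3 \left(-1\right)\right) = - 77 \left(33 - -9\right) = - 77 \left(33 + 9\right) = \left(-77\right) 42 = -3234$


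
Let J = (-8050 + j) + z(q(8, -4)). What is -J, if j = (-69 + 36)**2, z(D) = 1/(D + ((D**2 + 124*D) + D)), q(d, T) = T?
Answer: 3396969/488 ≈ 6961.0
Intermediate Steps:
z(D) = 1/(D**2 + 126*D) (z(D) = 1/(D + (D**2 + 125*D)) = 1/(D**2 + 126*D))
j = 1089 (j = (-33)**2 = 1089)
J = -3396969/488 (J = (-8050 + 1089) + 1/((-4)*(126 - 4)) = -6961 - 1/4/122 = -6961 - 1/4*1/122 = -6961 - 1/488 = -3396969/488 ≈ -6961.0)
-J = -1*(-3396969/488) = 3396969/488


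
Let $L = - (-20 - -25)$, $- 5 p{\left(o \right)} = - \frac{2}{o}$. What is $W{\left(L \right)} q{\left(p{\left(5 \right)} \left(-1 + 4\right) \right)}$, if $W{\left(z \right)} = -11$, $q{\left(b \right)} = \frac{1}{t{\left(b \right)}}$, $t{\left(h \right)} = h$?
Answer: $- \frac{275}{6} \approx -45.833$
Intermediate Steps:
$p{\left(o \right)} = \frac{2}{5 o}$ ($p{\left(o \right)} = - \frac{\left(-2\right) \frac{1}{o}}{5} = \frac{2}{5 o}$)
$q{\left(b \right)} = \frac{1}{b}$
$L = -5$ ($L = - (-20 + 25) = \left(-1\right) 5 = -5$)
$W{\left(L \right)} q{\left(p{\left(5 \right)} \left(-1 + 4\right) \right)} = - \frac{11}{\frac{2}{5 \cdot 5} \left(-1 + 4\right)} = - \frac{11}{\frac{2}{5} \cdot \frac{1}{5} \cdot 3} = - \frac{11}{\frac{2}{25} \cdot 3} = - \frac{11}{\frac{6}{25}} = \left(-11\right) \frac{25}{6} = - \frac{275}{6}$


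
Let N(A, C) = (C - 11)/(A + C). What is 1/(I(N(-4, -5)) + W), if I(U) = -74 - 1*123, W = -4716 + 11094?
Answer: 1/6181 ≈ 0.00016179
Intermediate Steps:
N(A, C) = (-11 + C)/(A + C)
W = 6378
I(U) = -197 (I(U) = -74 - 123 = -197)
1/(I(N(-4, -5)) + W) = 1/(-197 + 6378) = 1/6181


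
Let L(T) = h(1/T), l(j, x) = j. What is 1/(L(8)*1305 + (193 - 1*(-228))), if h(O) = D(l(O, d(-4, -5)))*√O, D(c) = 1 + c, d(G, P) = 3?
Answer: -215552/47197633 + 187920*√2/47197633 ≈ 0.0010638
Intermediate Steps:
h(O) = √O*(1 + O) (h(O) = (1 + O)*√O = √O*(1 + O))
L(T) = √(1/T)*(1 + 1/T)
1/(L(8)*1305 + (193 - 1*(-228))) = 1/((√(1/8)*(1 + 8)/8)*1305 + (193 - 1*(-228))) = 1/(((⅛)*√(⅛)*9)*1305 + (193 + 228)) = 1/(((⅛)*(√2/4)*9)*1305 + 421) = 1/((9*√2/32)*1305 + 421) = 1/(11745*√2/32 + 421) = 1/(421 + 11745*√2/32)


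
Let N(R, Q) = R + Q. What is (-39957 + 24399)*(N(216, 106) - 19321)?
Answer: 295586442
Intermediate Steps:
N(R, Q) = Q + R
(-39957 + 24399)*(N(216, 106) - 19321) = (-39957 + 24399)*((106 + 216) - 19321) = -15558*(322 - 19321) = -15558*(-18999) = 295586442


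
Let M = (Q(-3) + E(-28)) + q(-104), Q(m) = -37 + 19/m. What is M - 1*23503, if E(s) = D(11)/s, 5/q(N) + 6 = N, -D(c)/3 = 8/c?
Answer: -10878391/462 ≈ -23546.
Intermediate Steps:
D(c) = -24/c
q(N) = 5/(-6 + N)
E(s) = -24/(11*s) (E(s) = (-24/11)/s = (-24*1/11)/s = -24/(11*s))
M = -20005/462 (M = ((-37 + 19/(-3)) - 24/11/(-28)) + 5/(-6 - 104) = ((-37 + 19*(-1/3)) - 24/11*(-1/28)) + 5/(-110) = ((-37 - 19/3) + 6/77) + 5*(-1/110) = (-130/3 + 6/77) - 1/22 = -9992/231 - 1/22 = -20005/462 ≈ -43.301)
M - 1*23503 = -20005/462 - 1*23503 = -20005/462 - 23503 = -10878391/462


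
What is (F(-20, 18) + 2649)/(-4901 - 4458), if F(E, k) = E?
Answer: -2629/9359 ≈ -0.28091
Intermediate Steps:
(F(-20, 18) + 2649)/(-4901 - 4458) = (-20 + 2649)/(-4901 - 4458) = 2629/(-9359) = 2629*(-1/9359) = -2629/9359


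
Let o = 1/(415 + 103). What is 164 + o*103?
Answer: 85055/518 ≈ 164.20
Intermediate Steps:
o = 1/518 ≈ 0.0019305
164 + o*103 = 164 + (1/518)*103 = 164 + 103/518 = 85055/518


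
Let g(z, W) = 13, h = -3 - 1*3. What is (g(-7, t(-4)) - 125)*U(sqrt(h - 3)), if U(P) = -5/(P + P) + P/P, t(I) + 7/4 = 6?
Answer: -112 - 280*I/3 ≈ -112.0 - 93.333*I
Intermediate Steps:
h = -6 (h = -3 - 3 = -6)
t(I) = 17/4 (t(I) = -7/4 + 6 = 17/4)
U(P) = 1 - 5/(2*P) (U(P) = -5*1/(2*P) + 1 = -5/(2*P) + 1 = 1 - 5/(2*P))
(g(-7, t(-4)) - 125)*U(sqrt(h - 3)) = (13 - 125)*((-5/2 + sqrt(-6 - 3))/(sqrt(-6 - 3))) = -112*(-5/2 + sqrt(-9))/(sqrt(-9)) = -112*(-5/2 + 3*I)/(3*I) = -112*(-I/3)*(-5/2 + 3*I) = -(-112)*I*(-5/2 + 3*I)/3 = 112*I*(-5/2 + 3*I)/3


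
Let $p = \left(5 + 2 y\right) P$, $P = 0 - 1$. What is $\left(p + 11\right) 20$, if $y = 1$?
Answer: $80$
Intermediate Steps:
$P = -1$
$p = -7$ ($p = \left(5 + 2 \cdot 1\right) \left(-1\right) = \left(5 + 2\right) \left(-1\right) = 7 \left(-1\right) = -7$)
$\left(p + 11\right) 20 = \left(-7 + 11\right) 20 = 4 \cdot 20 = 80$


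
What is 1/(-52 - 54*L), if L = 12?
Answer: -1/700 ≈ -0.0014286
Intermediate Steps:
1/(-52 - 54*L) = 1/(-52 - 54*12) = 1/(-52 - 648) = 1/(-700) = -1/700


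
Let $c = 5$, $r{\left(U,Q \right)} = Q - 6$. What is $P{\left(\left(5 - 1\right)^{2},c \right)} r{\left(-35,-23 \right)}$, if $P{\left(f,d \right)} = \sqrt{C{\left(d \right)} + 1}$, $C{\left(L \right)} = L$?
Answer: $- 29 \sqrt{6} \approx -71.035$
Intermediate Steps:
$r{\left(U,Q \right)} = -6 + Q$
$P{\left(f,d \right)} = \sqrt{1 + d}$ ($P{\left(f,d \right)} = \sqrt{d + 1} = \sqrt{1 + d}$)
$P{\left(\left(5 - 1\right)^{2},c \right)} r{\left(-35,-23 \right)} = \sqrt{1 + 5} \left(-6 - 23\right) = \sqrt{6} \left(-29\right) = - 29 \sqrt{6}$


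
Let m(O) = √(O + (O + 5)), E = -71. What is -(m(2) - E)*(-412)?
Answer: 30488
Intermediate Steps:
m(O) = √(5 + 2*O) (m(O) = √(O + (5 + O)) = √(5 + 2*O))
-(m(2) - E)*(-412) = -(√(5 + 2*2) - 1*(-71))*(-412) = -(√(5 + 4) + 71)*(-412) = -(√9 + 71)*(-412) = -(3 + 71)*(-412) = -1*74*(-412) = -74*(-412) = 30488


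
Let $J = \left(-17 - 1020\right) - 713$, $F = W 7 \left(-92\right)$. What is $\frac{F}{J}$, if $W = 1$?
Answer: $\frac{46}{125} \approx 0.368$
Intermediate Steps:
$F = -644$ ($F = 1 \cdot 7 \left(-92\right) = 7 \left(-92\right) = -644$)
$J = -1750$ ($J = \left(-17 - 1020\right) - 713 = -1037 - 713 = -1750$)
$\frac{F}{J} = - \frac{644}{-1750} = \left(-644\right) \left(- \frac{1}{1750}\right) = \frac{46}{125}$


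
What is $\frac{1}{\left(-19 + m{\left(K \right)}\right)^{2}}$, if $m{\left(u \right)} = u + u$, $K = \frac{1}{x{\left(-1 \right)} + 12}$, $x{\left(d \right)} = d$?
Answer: $\frac{121}{42849} \approx 0.0028239$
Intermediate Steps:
$K = \frac{1}{11}$ ($K = \frac{1}{-1 + 12} = \frac{1}{11} \approx 0.090909$)
$m{\left(u \right)} = 2 u$
$\frac{1}{\left(-19 + m{\left(K \right)}\right)^{2}} = \frac{1}{\left(-19 + 2 \cdot \frac{1}{11}\right)^{2}} = \frac{1}{\left(-19 + \frac{2}{11}\right)^{2}} = \frac{1}{\left(- \frac{207}{11}\right)^{2}} = \frac{1}{\frac{42849}{121}} = \frac{121}{42849}$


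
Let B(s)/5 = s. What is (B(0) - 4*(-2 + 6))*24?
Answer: -384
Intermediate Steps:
B(s) = 5*s
(B(0) - 4*(-2 + 6))*24 = (5*0 - 4*(-2 + 6))*24 = (0 - 4*4)*24 = (0 - 16)*24 = -16*24 = -384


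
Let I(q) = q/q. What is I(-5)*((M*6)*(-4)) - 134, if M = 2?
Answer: -182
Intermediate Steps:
I(q) = 1
I(-5)*((M*6)*(-4)) - 134 = 1*((2*6)*(-4)) - 134 = 1*(12*(-4)) - 134 = 1*(-48) - 134 = -48 - 134 = -182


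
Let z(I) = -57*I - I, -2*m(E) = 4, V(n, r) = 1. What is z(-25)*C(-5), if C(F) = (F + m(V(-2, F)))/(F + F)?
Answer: 1015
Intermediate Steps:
m(E) = -2 (m(E) = -1/2*4 = -2)
C(F) = (-2 + F)/(2*F) (C(F) = (F - 2)/(F + F) = (-2 + F)/((2*F)) = (-2 + F)*(1/(2*F)) = (-2 + F)/(2*F))
z(I) = -58*I
z(-25)*C(-5) = (-58*(-25))*((1/2)*(-2 - 5)/(-5)) = 1450*((1/2)*(-1/5)*(-7)) = 1450*(7/10) = 1015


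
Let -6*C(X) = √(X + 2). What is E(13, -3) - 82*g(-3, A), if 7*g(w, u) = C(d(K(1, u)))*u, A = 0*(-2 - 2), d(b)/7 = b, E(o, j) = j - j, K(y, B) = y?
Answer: 0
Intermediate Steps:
E(o, j) = 0
d(b) = 7*b
A = 0 (A = 0*(-4) = 0)
C(X) = -√(2 + X)/6 (C(X) = -√(X + 2)/6 = -√(2 + X)/6)
g(w, u) = -u/14 (g(w, u) = ((-√(2 + 7*1)/6)*u)/7 = ((-√(2 + 7)/6)*u)/7 = ((-√9/6)*u)/7 = ((-⅙*3)*u)/7 = (-u/2)/7 = -u/14)
E(13, -3) - 82*g(-3, A) = 0 - (-41)*0/7 = 0 - 82*0 = 0 + 0 = 0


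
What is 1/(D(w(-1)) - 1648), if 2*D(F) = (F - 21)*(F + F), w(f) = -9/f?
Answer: -1/1756 ≈ -0.00056948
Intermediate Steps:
D(F) = F*(-21 + F) (D(F) = ((F - 21)*(F + F))/2 = ((-21 + F)*(2*F))/2 = (2*F*(-21 + F))/2 = F*(-21 + F))
1/(D(w(-1)) - 1648) = 1/((-9/(-1))*(-21 - 9/(-1)) - 1648) = 1/((-9*(-1))*(-21 - 9*(-1)) - 1648) = 1/(9*(-21 + 9) - 1648) = 1/(9*(-12) - 1648) = 1/(-108 - 1648) = 1/(-1756) = -1/1756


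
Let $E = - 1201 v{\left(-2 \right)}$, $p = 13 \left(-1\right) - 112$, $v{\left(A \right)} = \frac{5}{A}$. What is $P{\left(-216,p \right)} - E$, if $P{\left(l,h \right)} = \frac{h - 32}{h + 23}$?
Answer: $- \frac{153049}{51} \approx -3001.0$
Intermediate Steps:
$p = -125$ ($p = -13 - 112 = -125$)
$P{\left(l,h \right)} = \frac{-32 + h}{23 + h}$
$E = \frac{6005}{2}$ ($E = - 1201 \frac{5}{-2} = - 1201 \cdot 5 \left(- \frac{1}{2}\right) = \left(-1201\right) \left(- \frac{5}{2}\right) = \frac{6005}{2} \approx 3002.5$)
$P{\left(-216,p \right)} - E = \frac{-32 - 125}{23 - 125} - \frac{6005}{2} = \frac{1}{-102} \left(-157\right) - \frac{6005}{2} = \left(- \frac{1}{102}\right) \left(-157\right) - \frac{6005}{2} = \frac{157}{102} - \frac{6005}{2} = - \frac{153049}{51}$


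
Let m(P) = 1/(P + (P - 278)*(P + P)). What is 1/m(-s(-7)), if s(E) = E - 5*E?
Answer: 17108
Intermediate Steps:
s(E) = -4*E
m(P) = 1/(P + 2*P*(-278 + P)) (m(P) = 1/(P + (-278 + P)*(2*P)) = 1/(P + 2*P*(-278 + P)))
1/m(-s(-7)) = 1/(1/(((-(-4)*(-7)))*(-555 + 2*(-(-4)*(-7))))) = 1/(1/(((-1*28))*(-555 + 2*(-1*28)))) = 1/(1/((-28)*(-555 + 2*(-28)))) = 1/(-1/(28*(-555 - 56))) = 1/(-1/28/(-611)) = 1/(-1/28*(-1/611)) = 1/(1/17108) = 17108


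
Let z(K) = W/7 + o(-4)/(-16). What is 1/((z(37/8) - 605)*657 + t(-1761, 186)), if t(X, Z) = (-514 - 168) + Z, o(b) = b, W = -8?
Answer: -28/11159893 ≈ -2.5090e-6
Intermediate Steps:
z(K) = -25/28 (z(K) = -8/7 - 4/(-16) = -8*⅐ - 4*(-1/16) = -8/7 + ¼ = -25/28)
t(X, Z) = -682 + Z
1/((z(37/8) - 605)*657 + t(-1761, 186)) = 1/((-25/28 - 605)*657 + (-682 + 186)) = 1/(-16965/28*657 - 496) = 1/(-11146005/28 - 496) = 1/(-11159893/28) = -28/11159893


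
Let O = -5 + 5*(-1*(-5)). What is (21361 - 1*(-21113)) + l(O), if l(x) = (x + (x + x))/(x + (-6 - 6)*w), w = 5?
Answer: 84945/2 ≈ 42473.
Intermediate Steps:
O = 20 (O = -5 + 5*5 = -5 + 25 = 20)
l(x) = 3*x/(-60 + x) (l(x) = (x + (x + x))/(x + (-6 - 6)*5) = (x + 2*x)/(x - 12*5) = (3*x)/(x - 60) = (3*x)/(-60 + x) = 3*x/(-60 + x))
(21361 - 1*(-21113)) + l(O) = (21361 - 1*(-21113)) + 3*20/(-60 + 20) = (21361 + 21113) + 3*20/(-40) = 42474 + 3*20*(-1/40) = 42474 - 3/2 = 84945/2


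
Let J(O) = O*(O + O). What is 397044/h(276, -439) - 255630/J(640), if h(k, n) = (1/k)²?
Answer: 2477688729082917/81920 ≈ 3.0245e+10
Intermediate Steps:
J(O) = 2*O² (J(O) = O*(2*O) = 2*O²)
h(k, n) = k⁻²
397044/h(276, -439) - 255630/J(640) = 397044/(276⁻²) - 255630/(2*640²) = 397044/(1/76176) - 255630/(2*409600) = 397044*76176 - 255630/819200 = 30245223744 - 255630*1/819200 = 30245223744 - 25563/81920 = 2477688729082917/81920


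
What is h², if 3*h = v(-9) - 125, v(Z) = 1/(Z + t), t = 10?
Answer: 15376/9 ≈ 1708.4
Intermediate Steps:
v(Z) = 1/(10 + Z) (v(Z) = 1/(Z + 10) = 1/(10 + Z))
h = -124/3 (h = (1/(10 - 9) - 125)/3 = (1/1 - 125)/3 = (1 - 125)/3 = (⅓)*(-124) = -124/3 ≈ -41.333)
h² = (-124/3)² = 15376/9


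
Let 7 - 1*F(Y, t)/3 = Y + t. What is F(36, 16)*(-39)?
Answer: 5265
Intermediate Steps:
F(Y, t) = 21 - 3*Y - 3*t (F(Y, t) = 21 - 3*(Y + t) = 21 + (-3*Y - 3*t) = 21 - 3*Y - 3*t)
F(36, 16)*(-39) = (21 - 3*36 - 3*16)*(-39) = (21 - 108 - 48)*(-39) = -135*(-39) = 5265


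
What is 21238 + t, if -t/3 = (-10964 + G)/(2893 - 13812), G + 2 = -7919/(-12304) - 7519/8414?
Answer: 12002002151619707/565199410832 ≈ 21235.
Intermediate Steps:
G = -116467511/51762928 (G = -2 + (-7919/(-12304) - 7519/8414) = -2 + (-7919*(-1/12304) - 7519*1/8414) = -2 + (7919/12304 - 7519/8414) = -2 - 12941655/51762928 = -116467511/51762928 ≈ -2.2500)
t = -1702935630309/565199410832 (t = -3*(-10964 - 116467511/51762928)/(2893 - 13812) = -(-1702935630309)/(51762928*(-10919)) = -(-1702935630309)*(-1)/(51762928*10919) = -3*567645210103/565199410832 = -1702935630309/565199410832 ≈ -3.0130)
21238 + t = 21238 - 1702935630309/565199410832 = 12002002151619707/565199410832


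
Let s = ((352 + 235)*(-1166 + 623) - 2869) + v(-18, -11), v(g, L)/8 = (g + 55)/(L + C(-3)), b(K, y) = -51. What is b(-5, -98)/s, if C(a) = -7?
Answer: 459/2894638 ≈ 0.00015857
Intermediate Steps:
v(g, L) = 8*(55 + g)/(-7 + L) (v(g, L) = 8*((g + 55)/(L - 7)) = 8*((55 + g)/(-7 + L)) = 8*(55 + g)/(-7 + L))
s = -2894638/9 (s = ((352 + 235)*(-1166 + 623) - 2869) + 8*(55 - 18)/(-7 - 11) = (587*(-543) - 2869) + 8*37/(-18) = (-318741 - 2869) + 8*(-1/18)*37 = -321610 - 148/9 = -2894638/9 ≈ -3.2163e+5)
b(-5, -98)/s = -51/(-2894638/9) = -51*(-9/2894638) = 459/2894638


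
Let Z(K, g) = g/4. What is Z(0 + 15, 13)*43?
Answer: 559/4 ≈ 139.75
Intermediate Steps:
Z(K, g) = g/4 (Z(K, g) = g*(1/4) = g/4)
Z(0 + 15, 13)*43 = ((1/4)*13)*43 = (13/4)*43 = 559/4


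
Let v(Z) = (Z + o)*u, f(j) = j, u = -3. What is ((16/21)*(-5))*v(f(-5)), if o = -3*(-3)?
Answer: 320/7 ≈ 45.714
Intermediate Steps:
o = 9
v(Z) = -27 - 3*Z (v(Z) = (Z + 9)*(-3) = (9 + Z)*(-3) = -27 - 3*Z)
((16/21)*(-5))*v(f(-5)) = ((16/21)*(-5))*(-27 - 3*(-5)) = ((16*(1/21))*(-5))*(-27 + 15) = ((16/21)*(-5))*(-12) = -80/21*(-12) = 320/7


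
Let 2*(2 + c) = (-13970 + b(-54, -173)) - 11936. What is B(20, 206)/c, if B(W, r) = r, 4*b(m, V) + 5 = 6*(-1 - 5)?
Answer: -1648/103681 ≈ -0.015895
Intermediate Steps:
b(m, V) = -41/4 (b(m, V) = -5/4 + (6*(-1 - 5))/4 = -5/4 + (6*(-6))/4 = -5/4 + (1/4)*(-36) = -5/4 - 9 = -41/4)
c = -103681/8 (c = -2 + ((-13970 - 41/4) - 11936)/2 = -2 + (-55921/4 - 11936)/2 = -2 + (1/2)*(-103665/4) = -2 - 103665/8 = -103681/8 ≈ -12960.)
B(20, 206)/c = 206/(-103681/8) = 206*(-8/103681) = -1648/103681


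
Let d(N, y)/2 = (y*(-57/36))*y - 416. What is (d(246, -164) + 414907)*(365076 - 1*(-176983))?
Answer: 534856662067/3 ≈ 1.7829e+11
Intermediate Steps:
d(N, y) = -832 - 19*y²/6 (d(N, y) = 2*((y*(-57/36))*y - 416) = 2*((y*(-57*1/36))*y - 416) = 2*((y*(-19/12))*y - 416) = 2*((-19*y/12)*y - 416) = 2*(-19*y²/12 - 416) = 2*(-416 - 19*y²/12) = -832 - 19*y²/6)
(d(246, -164) + 414907)*(365076 - 1*(-176983)) = ((-832 - 19/6*(-164)²) + 414907)*(365076 - 1*(-176983)) = ((-832 - 19/6*26896) + 414907)*(365076 + 176983) = ((-832 - 255512/3) + 414907)*542059 = (-258008/3 + 414907)*542059 = (986713/3)*542059 = 534856662067/3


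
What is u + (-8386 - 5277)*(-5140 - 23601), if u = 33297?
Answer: 392721580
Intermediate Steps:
u + (-8386 - 5277)*(-5140 - 23601) = 33297 + (-8386 - 5277)*(-5140 - 23601) = 33297 - 13663*(-28741) = 33297 + 392688283 = 392721580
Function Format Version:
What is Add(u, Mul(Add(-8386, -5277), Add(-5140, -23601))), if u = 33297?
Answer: 392721580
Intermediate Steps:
Add(u, Mul(Add(-8386, -5277), Add(-5140, -23601))) = Add(33297, Mul(Add(-8386, -5277), Add(-5140, -23601))) = Add(33297, Mul(-13663, -28741)) = Add(33297, 392688283) = 392721580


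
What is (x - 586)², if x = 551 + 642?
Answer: 368449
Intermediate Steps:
x = 1193
(x - 586)² = (1193 - 586)² = 607² = 368449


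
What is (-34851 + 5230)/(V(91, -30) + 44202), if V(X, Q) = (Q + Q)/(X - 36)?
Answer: -17149/25590 ≈ -0.67015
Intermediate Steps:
V(X, Q) = 2*Q/(-36 + X) (V(X, Q) = (2*Q)/(-36 + X) = 2*Q/(-36 + X))
(-34851 + 5230)/(V(91, -30) + 44202) = (-34851 + 5230)/(2*(-30)/(-36 + 91) + 44202) = -29621/(2*(-30)/55 + 44202) = -29621/(2*(-30)*(1/55) + 44202) = -29621/(-12/11 + 44202) = -29621/486210/11 = -29621*11/486210 = -17149/25590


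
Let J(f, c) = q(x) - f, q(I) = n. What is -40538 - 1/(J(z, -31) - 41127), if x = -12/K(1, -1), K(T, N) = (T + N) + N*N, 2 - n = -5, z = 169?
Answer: -1673773481/41289 ≈ -40538.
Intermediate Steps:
n = 7 (n = 2 - 1*(-5) = 2 + 5 = 7)
K(T, N) = N + T + N² (K(T, N) = (N + T) + N² = N + T + N²)
x = -12 (x = -12/(-1 + 1 + (-1)²) = -12/(-1 + 1 + 1) = -12/1 = -12*1 = -12)
q(I) = 7
J(f, c) = 7 - f
-40538 - 1/(J(z, -31) - 41127) = -40538 - 1/((7 - 1*169) - 41127) = -40538 - 1/((7 - 169) - 41127) = -40538 - 1/(-162 - 41127) = -40538 - 1/(-41289) = -40538 - 1*(-1/41289) = -40538 + 1/41289 = -1673773481/41289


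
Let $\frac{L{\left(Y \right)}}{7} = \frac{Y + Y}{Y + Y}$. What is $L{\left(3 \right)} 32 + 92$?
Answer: $316$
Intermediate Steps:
$L{\left(Y \right)} = 7$ ($L{\left(Y \right)} = 7 \frac{Y + Y}{Y + Y} = 7 \frac{2 Y}{2 Y} = 7 \cdot 2 Y \frac{1}{2 Y} = 7 \cdot 1 = 7$)
$L{\left(3 \right)} 32 + 92 = 7 \cdot 32 + 92 = 224 + 92 = 316$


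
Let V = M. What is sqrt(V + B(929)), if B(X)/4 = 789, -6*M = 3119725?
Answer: I*sqrt(18604734)/6 ≈ 718.89*I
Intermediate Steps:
M = -3119725/6 (M = -1/6*3119725 = -3119725/6 ≈ -5.1995e+5)
B(X) = 3156 (B(X) = 4*789 = 3156)
V = -3119725/6 ≈ -5.1995e+5
sqrt(V + B(929)) = sqrt(-3119725/6 + 3156) = sqrt(-3100789/6) = I*sqrt(18604734)/6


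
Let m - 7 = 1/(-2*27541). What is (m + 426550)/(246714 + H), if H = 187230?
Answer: 7831870891/7967501136 ≈ 0.98298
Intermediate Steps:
m = 385573/55082 (m = 7 + 1/(-2*27541) = 7 + 1/(-55082) = 7 - 1/55082 = 385573/55082 ≈ 7.0000)
(m + 426550)/(246714 + H) = (385573/55082 + 426550)/(246714 + 187230) = (23495612673/55082)/433944 = (23495612673/55082)*(1/433944) = 7831870891/7967501136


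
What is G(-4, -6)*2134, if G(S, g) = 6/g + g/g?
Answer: 0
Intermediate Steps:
G(S, g) = 1 + 6/g (G(S, g) = 6/g + 1 = 1 + 6/g)
G(-4, -6)*2134 = ((6 - 6)/(-6))*2134 = -⅙*0*2134 = 0*2134 = 0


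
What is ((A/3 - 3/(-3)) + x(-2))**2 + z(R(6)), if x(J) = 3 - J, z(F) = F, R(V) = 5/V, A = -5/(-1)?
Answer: 1073/18 ≈ 59.611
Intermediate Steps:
A = 5 (A = -5*(-1) = 5)
((A/3 - 3/(-3)) + x(-2))**2 + z(R(6)) = ((5/3 - 3/(-3)) + (3 - 1*(-2)))**2 + 5/6 = ((5*(1/3) - 3*(-1/3)) + (3 + 2))**2 + 5*(1/6) = ((5/3 + 1) + 5)**2 + 5/6 = (8/3 + 5)**2 + 5/6 = (23/3)**2 + 5/6 = 529/9 + 5/6 = 1073/18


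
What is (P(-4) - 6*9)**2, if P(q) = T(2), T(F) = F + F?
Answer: 2500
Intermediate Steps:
T(F) = 2*F
P(q) = 4 (P(q) = 2*2 = 4)
(P(-4) - 6*9)**2 = (4 - 6*9)**2 = (4 - 54)**2 = (-50)**2 = 2500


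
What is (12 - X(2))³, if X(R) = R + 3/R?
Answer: 4913/8 ≈ 614.13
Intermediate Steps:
(12 - X(2))³ = (12 - (2 + 3/2))³ = (12 - 1*7/2)³ = (12 - 7/2)³ = (17/2)³ = 4913/8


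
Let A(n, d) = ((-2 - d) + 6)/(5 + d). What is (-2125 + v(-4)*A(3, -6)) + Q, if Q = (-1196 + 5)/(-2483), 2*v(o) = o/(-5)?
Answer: -5285116/2483 ≈ -2128.5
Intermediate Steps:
v(o) = -o/10 (v(o) = (o/(-5))/2 = (o*(-⅕))/2 = (-o/5)/2 = -o/10)
A(n, d) = (4 - d)/(5 + d)
Q = 1191/2483 (Q = -1191*(-1/2483) = 1191/2483 ≈ 0.47966)
(-2125 + v(-4)*A(3, -6)) + Q = (-2125 + (-⅒*(-4))*((4 - 1*(-6))/(5 - 6))) + 1191/2483 = (-2125 + 2*((4 + 6)/(-1))/5) + 1191/2483 = (-2125 + 2*(-1*10)/5) + 1191/2483 = (-2125 + (⅖)*(-10)) + 1191/2483 = (-2125 - 4) + 1191/2483 = -2129 + 1191/2483 = -5285116/2483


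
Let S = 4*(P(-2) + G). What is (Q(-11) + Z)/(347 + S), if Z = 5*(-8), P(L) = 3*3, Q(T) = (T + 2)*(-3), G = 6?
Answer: -13/407 ≈ -0.031941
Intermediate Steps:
Q(T) = -6 - 3*T (Q(T) = (2 + T)*(-3) = -6 - 3*T)
P(L) = 9
Z = -40
S = 60 (S = 4*(9 + 6) = 4*15 = 60)
(Q(-11) + Z)/(347 + S) = ((-6 - 3*(-11)) - 40)/(347 + 60) = ((-6 + 33) - 40)/407 = (27 - 40)*(1/407) = -13*1/407 = -13/407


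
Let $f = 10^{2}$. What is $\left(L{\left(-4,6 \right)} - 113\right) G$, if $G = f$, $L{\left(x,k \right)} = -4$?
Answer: $-11700$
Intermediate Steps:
$f = 100$
$G = 100$
$\left(L{\left(-4,6 \right)} - 113\right) G = \left(-4 - 113\right) 100 = \left(-117\right) 100 = -11700$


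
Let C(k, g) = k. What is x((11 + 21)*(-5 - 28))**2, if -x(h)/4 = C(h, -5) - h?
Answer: 0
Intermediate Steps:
x(h) = 0 (x(h) = -4*(h - h) = -4*0 = 0)
x((11 + 21)*(-5 - 28))**2 = 0**2 = 0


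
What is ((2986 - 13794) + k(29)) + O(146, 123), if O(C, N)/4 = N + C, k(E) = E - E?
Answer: -9732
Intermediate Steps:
k(E) = 0
O(C, N) = 4*C + 4*N (O(C, N) = 4*(N + C) = 4*(C + N) = 4*C + 4*N)
((2986 - 13794) + k(29)) + O(146, 123) = ((2986 - 13794) + 0) + (4*146 + 4*123) = (-10808 + 0) + (584 + 492) = -10808 + 1076 = -9732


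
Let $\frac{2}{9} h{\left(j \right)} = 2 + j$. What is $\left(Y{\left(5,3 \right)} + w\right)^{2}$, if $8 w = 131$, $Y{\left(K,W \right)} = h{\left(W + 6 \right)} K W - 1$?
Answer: $\frac{36759969}{64} \approx 5.7437 \cdot 10^{5}$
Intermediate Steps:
$h{\left(j \right)} = 9 + \frac{9 j}{2}$ ($h{\left(j \right)} = \frac{9 \left(2 + j\right)}{2} = 9 + \frac{9 j}{2}$)
$Y{\left(K,W \right)} = -1 + K W \left(36 + \frac{9 W}{2}\right)$ ($Y{\left(K,W \right)} = \left(9 + \frac{9 \left(W + 6\right)}{2}\right) K W - 1 = \left(9 + \frac{9 \left(6 + W\right)}{2}\right) K W - 1 = \left(9 + \left(27 + \frac{9 W}{2}\right)\right) K W - 1 = \left(36 + \frac{9 W}{2}\right) K W - 1 = K \left(36 + \frac{9 W}{2}\right) W - 1 = K W \left(36 + \frac{9 W}{2}\right) - 1 = -1 + K W \left(36 + \frac{9 W}{2}\right)$)
$w = \frac{131}{8}$ ($w = \frac{1}{8} \cdot 131 = \frac{131}{8} \approx 16.375$)
$\left(Y{\left(5,3 \right)} + w\right)^{2} = \left(\left(-1 + \frac{9}{2} \cdot 5 \cdot 3 \left(8 + 3\right)\right) + \frac{131}{8}\right)^{2} = \left(\left(-1 + \frac{9}{2} \cdot 5 \cdot 3 \cdot 11\right) + \frac{131}{8}\right)^{2} = \left(\left(-1 + \frac{1485}{2}\right) + \frac{131}{8}\right)^{2} = \left(\frac{1483}{2} + \frac{131}{8}\right)^{2} = \left(\frac{6063}{8}\right)^{2} = \frac{36759969}{64}$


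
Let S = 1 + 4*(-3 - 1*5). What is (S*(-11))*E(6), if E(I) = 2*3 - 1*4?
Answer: 682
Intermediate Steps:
E(I) = 2 (E(I) = 6 - 4 = 2)
S = -31 (S = 1 + 4*(-3 - 5) = 1 + 4*(-8) = 1 - 32 = -31)
(S*(-11))*E(6) = -31*(-11)*2 = 341*2 = 682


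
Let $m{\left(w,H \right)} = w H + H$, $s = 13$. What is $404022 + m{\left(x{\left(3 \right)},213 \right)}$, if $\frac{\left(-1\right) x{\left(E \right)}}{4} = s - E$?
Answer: $395715$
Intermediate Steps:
$x{\left(E \right)} = -52 + 4 E$ ($x{\left(E \right)} = - 4 \left(13 - E\right) = -52 + 4 E$)
$m{\left(w,H \right)} = H + H w$ ($m{\left(w,H \right)} = H w + H = H + H w$)
$404022 + m{\left(x{\left(3 \right)},213 \right)} = 404022 + 213 \left(1 + \left(-52 + 4 \cdot 3\right)\right) = 404022 + 213 \left(1 + \left(-52 + 12\right)\right) = 404022 + 213 \left(1 - 40\right) = 404022 + 213 \left(-39\right) = 404022 - 8307 = 395715$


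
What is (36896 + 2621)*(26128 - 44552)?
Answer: -728061208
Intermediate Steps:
(36896 + 2621)*(26128 - 44552) = 39517*(-18424) = -728061208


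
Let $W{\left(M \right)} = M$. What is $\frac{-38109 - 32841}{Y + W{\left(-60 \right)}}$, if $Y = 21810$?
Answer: $- \frac{473}{145} \approx -3.2621$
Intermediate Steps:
$\frac{-38109 - 32841}{Y + W{\left(-60 \right)}} = \frac{-38109 - 32841}{21810 - 60} = - \frac{70950}{21750} = \left(-70950\right) \frac{1}{21750} = - \frac{473}{145}$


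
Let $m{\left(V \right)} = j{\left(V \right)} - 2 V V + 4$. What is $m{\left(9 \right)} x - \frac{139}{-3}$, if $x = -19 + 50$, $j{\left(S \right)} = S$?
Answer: $- \frac{135083}{3} \approx -45028.0$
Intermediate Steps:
$m{\left(V \right)} = 4 - 2 V^{3}$ ($m{\left(V \right)} = V - 2 V V + 4 = V \left(- 2 V^{2}\right) + 4 = - 2 V^{3} + 4 = 4 - 2 V^{3}$)
$x = 31$
$m{\left(9 \right)} x - \frac{139}{-3} = \left(4 - 2 \cdot 9^{3}\right) 31 - \frac{139}{-3} = \left(4 - 1458\right) 31 - - \frac{139}{3} = \left(4 - 1458\right) 31 + \frac{139}{3} = \left(-1454\right) 31 + \frac{139}{3} = -45074 + \frac{139}{3} = - \frac{135083}{3}$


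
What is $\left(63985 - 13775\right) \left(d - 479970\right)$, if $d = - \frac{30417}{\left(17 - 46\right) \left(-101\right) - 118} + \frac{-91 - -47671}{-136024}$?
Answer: $- \frac{383954328146022845}{15931811} \approx -2.41 \cdot 10^{10}$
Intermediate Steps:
$d = - \frac{355932449}{31863622}$ ($d = - \frac{30417}{\left(-29\right) \left(-101\right) - 118} + \left(-91 + 47671\right) \left(- \frac{1}{136024}\right) = - \frac{30417}{2929 - 118} + 47580 \left(- \frac{1}{136024}\right) = - \frac{30417}{2811} - \frac{11895}{34006} = \left(-30417\right) \frac{1}{2811} - \frac{11895}{34006} = - \frac{10139}{937} - \frac{11895}{34006} = - \frac{355932449}{31863622} \approx -11.171$)
$\left(63985 - 13775\right) \left(d - 479970\right) = \left(63985 - 13775\right) \left(- \frac{355932449}{31863622} - 479970\right) = \left(63985 - 13775\right) \left(- \frac{15293938583789}{31863622}\right) = 50210 \left(- \frac{15293938583789}{31863622}\right) = - \frac{383954328146022845}{15931811}$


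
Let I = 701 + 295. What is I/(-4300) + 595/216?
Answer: 585841/232200 ≈ 2.5230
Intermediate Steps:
I = 996
I/(-4300) + 595/216 = 996/(-4300) + 595/216 = 996*(-1/4300) + 595*(1/216) = -249/1075 + 595/216 = 585841/232200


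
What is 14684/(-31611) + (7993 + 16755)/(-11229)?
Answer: -315731888/118319973 ≈ -2.6685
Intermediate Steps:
14684/(-31611) + (7993 + 16755)/(-11229) = 14684*(-1/31611) + 24748*(-1/11229) = -14684/31611 - 24748/11229 = -315731888/118319973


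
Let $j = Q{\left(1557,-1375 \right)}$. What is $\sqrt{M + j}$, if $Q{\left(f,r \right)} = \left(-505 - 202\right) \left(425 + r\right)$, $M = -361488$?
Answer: $\sqrt{310162} \approx 556.92$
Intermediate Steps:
$Q{\left(f,r \right)} = -300475 - 707 r$ ($Q{\left(f,r \right)} = - 707 \left(425 + r\right) = -300475 - 707 r$)
$j = 671650$ ($j = -300475 - -972125 = -300475 + 972125 = 671650$)
$\sqrt{M + j} = \sqrt{-361488 + 671650} = \sqrt{310162}$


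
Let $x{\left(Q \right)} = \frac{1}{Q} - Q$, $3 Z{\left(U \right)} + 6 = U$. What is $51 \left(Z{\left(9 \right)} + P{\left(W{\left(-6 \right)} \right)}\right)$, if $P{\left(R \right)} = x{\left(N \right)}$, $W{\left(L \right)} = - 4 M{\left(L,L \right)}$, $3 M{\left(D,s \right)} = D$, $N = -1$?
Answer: $51$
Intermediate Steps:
$M{\left(D,s \right)} = \frac{D}{3}$
$Z{\left(U \right)} = -2 + \frac{U}{3}$
$W{\left(L \right)} = - \frac{4 L}{3}$ ($W{\left(L \right)} = - 4 \frac{L}{3} = - \frac{4 L}{3}$)
$P{\left(R \right)} = 0$ ($P{\left(R \right)} = \frac{1}{-1} - -1 = -1 + 1 = 0$)
$51 \left(Z{\left(9 \right)} + P{\left(W{\left(-6 \right)} \right)}\right) = 51 \left(\left(-2 + \frac{1}{3} \cdot 9\right) + 0\right) = 51 \left(\left(-2 + 3\right) + 0\right) = 51 \left(1 + 0\right) = 51 \cdot 1 = 51$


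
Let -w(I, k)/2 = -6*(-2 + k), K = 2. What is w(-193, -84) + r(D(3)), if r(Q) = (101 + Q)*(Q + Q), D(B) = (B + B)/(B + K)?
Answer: -19668/25 ≈ -786.72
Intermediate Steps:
w(I, k) = -24 + 12*k (w(I, k) = -(-12)*(-2 + k) = -2*(12 - 6*k) = -24 + 12*k)
D(B) = 2*B/(2 + B) (D(B) = (B + B)/(B + 2) = (2*B)/(2 + B) = 2*B/(2 + B))
r(Q) = 2*Q*(101 + Q) (r(Q) = (101 + Q)*(2*Q) = 2*Q*(101 + Q))
w(-193, -84) + r(D(3)) = (-24 + 12*(-84)) + 2*(2*3/(2 + 3))*(101 + 2*3/(2 + 3)) = (-24 - 1008) + 2*(2*3/5)*(101 + 2*3/5) = -1032 + 2*(2*3*(1/5))*(101 + 2*3*(1/5)) = -1032 + 2*(6/5)*(101 + 6/5) = -1032 + 2*(6/5)*(511/5) = -1032 + 6132/25 = -19668/25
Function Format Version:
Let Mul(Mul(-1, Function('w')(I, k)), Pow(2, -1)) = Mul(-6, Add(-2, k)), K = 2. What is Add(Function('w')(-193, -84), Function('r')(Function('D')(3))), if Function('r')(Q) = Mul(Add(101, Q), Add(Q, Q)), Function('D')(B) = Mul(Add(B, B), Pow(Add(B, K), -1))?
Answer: Rational(-19668, 25) ≈ -786.72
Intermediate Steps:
Function('w')(I, k) = Add(-24, Mul(12, k)) (Function('w')(I, k) = Mul(-2, Mul(-6, Add(-2, k))) = Mul(-2, Add(12, Mul(-6, k))) = Add(-24, Mul(12, k)))
Function('D')(B) = Mul(2, B, Pow(Add(2, B), -1)) (Function('D')(B) = Mul(Add(B, B), Pow(Add(B, 2), -1)) = Mul(Mul(2, B), Pow(Add(2, B), -1)) = Mul(2, B, Pow(Add(2, B), -1)))
Function('r')(Q) = Mul(2, Q, Add(101, Q)) (Function('r')(Q) = Mul(Add(101, Q), Mul(2, Q)) = Mul(2, Q, Add(101, Q)))
Add(Function('w')(-193, -84), Function('r')(Function('D')(3))) = Add(Add(-24, Mul(12, -84)), Mul(2, Mul(2, 3, Pow(Add(2, 3), -1)), Add(101, Mul(2, 3, Pow(Add(2, 3), -1))))) = Add(Add(-24, -1008), Mul(2, Mul(2, 3, Pow(5, -1)), Add(101, Mul(2, 3, Pow(5, -1))))) = Add(-1032, Mul(2, Mul(2, 3, Rational(1, 5)), Add(101, Mul(2, 3, Rational(1, 5))))) = Add(-1032, Mul(2, Rational(6, 5), Add(101, Rational(6, 5)))) = Add(-1032, Mul(2, Rational(6, 5), Rational(511, 5))) = Add(-1032, Rational(6132, 25)) = Rational(-19668, 25)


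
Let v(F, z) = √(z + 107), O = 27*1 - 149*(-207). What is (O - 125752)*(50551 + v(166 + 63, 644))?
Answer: -4796379982 - 94882*√751 ≈ -4.7990e+9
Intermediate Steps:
O = 30870 (O = 27 + 30843 = 30870)
v(F, z) = √(107 + z)
(O - 125752)*(50551 + v(166 + 63, 644)) = (30870 - 125752)*(50551 + √(107 + 644)) = -94882*(50551 + √751) = -4796379982 - 94882*√751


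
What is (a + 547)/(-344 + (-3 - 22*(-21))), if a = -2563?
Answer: -2016/115 ≈ -17.530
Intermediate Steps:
(a + 547)/(-344 + (-3 - 22*(-21))) = (-2563 + 547)/(-344 + (-3 - 22*(-21))) = -2016/(-344 + (-3 + 462)) = -2016/(-344 + 459) = -2016/115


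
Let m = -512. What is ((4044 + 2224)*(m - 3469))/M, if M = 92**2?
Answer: -6238227/2116 ≈ -2948.1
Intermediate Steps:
M = 8464
((4044 + 2224)*(m - 3469))/M = ((4044 + 2224)*(-512 - 3469))/8464 = (6268*(-3981))*(1/8464) = -24952908*1/8464 = -6238227/2116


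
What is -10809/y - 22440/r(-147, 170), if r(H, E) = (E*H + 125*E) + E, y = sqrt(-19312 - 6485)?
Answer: 44/7 + 3603*I*sqrt(25797)/8599 ≈ 6.2857 + 67.298*I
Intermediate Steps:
y = I*sqrt(25797) (y = sqrt(-25797) = I*sqrt(25797) ≈ 160.61*I)
r(H, E) = 126*E + E*H (r(H, E) = (125*E + E*H) + E = 126*E + E*H)
-10809/y - 22440/r(-147, 170) = -10809*(-I*sqrt(25797)/25797) - 22440*1/(170*(126 - 147)) = -(-3603)*I*sqrt(25797)/8599 - 22440/(170*(-21)) = 3603*I*sqrt(25797)/8599 - 22440/(-3570) = 3603*I*sqrt(25797)/8599 - 22440*(-1/3570) = 3603*I*sqrt(25797)/8599 + 44/7 = 44/7 + 3603*I*sqrt(25797)/8599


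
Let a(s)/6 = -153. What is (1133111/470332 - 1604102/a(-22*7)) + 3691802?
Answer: 797372782132057/215882388 ≈ 3.6936e+6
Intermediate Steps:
a(s) = -918 (a(s) = 6*(-153) = -918)
(1133111/470332 - 1604102/a(-22*7)) + 3691802 = (1133111/470332 - 1604102/(-918)) + 3691802 = (1133111*(1/470332) - 1604102*(-1/918)) + 3691802 = (1133111/470332 + 802051/459) + 3691802 = 377750348881/215882388 + 3691802 = 797372782132057/215882388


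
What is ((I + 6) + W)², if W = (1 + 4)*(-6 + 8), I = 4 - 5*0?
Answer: 400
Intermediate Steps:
I = 4 (I = 4 + 0 = 4)
W = 10 (W = 5*2 = 10)
((I + 6) + W)² = ((4 + 6) + 10)² = (10 + 10)² = 20² = 400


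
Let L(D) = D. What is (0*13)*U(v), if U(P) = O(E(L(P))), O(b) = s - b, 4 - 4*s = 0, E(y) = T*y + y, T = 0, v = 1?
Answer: 0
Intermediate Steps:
E(y) = y (E(y) = 0*y + y = 0 + y = y)
s = 1 (s = 1 - ¼*0 = 1 + 0 = 1)
O(b) = 1 - b
U(P) = 1 - P
(0*13)*U(v) = (0*13)*(1 - 1*1) = 0*(1 - 1) = 0*0 = 0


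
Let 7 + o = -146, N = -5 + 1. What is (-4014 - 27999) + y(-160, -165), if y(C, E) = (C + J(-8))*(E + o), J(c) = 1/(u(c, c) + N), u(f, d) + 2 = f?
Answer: 132228/7 ≈ 18890.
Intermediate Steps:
u(f, d) = -2 + f
N = -4
J(c) = 1/(-6 + c) (J(c) = 1/((-2 + c) - 4) = 1/(-6 + c))
o = -153 (o = -7 - 146 = -153)
y(C, E) = (-153 + E)*(-1/14 + C) (y(C, E) = (C + 1/(-6 - 8))*(E - 153) = (C + 1/(-14))*(-153 + E) = (C - 1/14)*(-153 + E) = (-1/14 + C)*(-153 + E) = (-153 + E)*(-1/14 + C))
(-4014 - 27999) + y(-160, -165) = (-4014 - 27999) + (153/14 - 153*(-160) - 1/14*(-165) - 160*(-165)) = -32013 + (153/14 + 24480 + 165/14 + 26400) = -32013 + 356319/7 = 132228/7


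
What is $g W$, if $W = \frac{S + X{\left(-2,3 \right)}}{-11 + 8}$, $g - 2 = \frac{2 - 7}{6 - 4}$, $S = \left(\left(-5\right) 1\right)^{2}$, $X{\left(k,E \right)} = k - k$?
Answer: $\frac{25}{6} \approx 4.1667$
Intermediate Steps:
$X{\left(k,E \right)} = 0$
$S = 25$ ($S = \left(-5\right)^{2} = 25$)
$g = - \frac{1}{2}$ ($g = 2 + \frac{2 - 7}{6 - 4} = 2 - \frac{5}{2} = - \frac{1}{2} \approx -0.5$)
$W = - \frac{25}{3}$ ($W = \frac{25 + 0}{-11 + 8} = \frac{25}{-3} = 25 \left(- \frac{1}{3}\right) = - \frac{25}{3} \approx -8.3333$)
$g W = \left(- \frac{1}{2}\right) \left(- \frac{25}{3}\right) = \frac{25}{6}$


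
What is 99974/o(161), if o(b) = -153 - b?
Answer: -49987/157 ≈ -318.39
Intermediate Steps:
99974/o(161) = 99974/(-153 - 1*161) = 99974/(-153 - 161) = 99974/(-314) = 99974*(-1/314) = -49987/157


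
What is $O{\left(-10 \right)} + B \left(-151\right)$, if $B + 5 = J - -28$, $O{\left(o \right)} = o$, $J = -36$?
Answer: $1953$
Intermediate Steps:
$B = -13$ ($B = -5 - 8 = -13$)
$O{\left(-10 \right)} + B \left(-151\right) = -10 - -1963 = -10 + 1963 = 1953$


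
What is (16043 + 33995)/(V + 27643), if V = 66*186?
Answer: 50038/39919 ≈ 1.2535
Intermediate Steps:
V = 12276
(16043 + 33995)/(V + 27643) = (16043 + 33995)/(12276 + 27643) = 50038/39919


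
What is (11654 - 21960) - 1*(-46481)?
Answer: 36175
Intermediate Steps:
(11654 - 21960) - 1*(-46481) = -10306 + 46481 = 36175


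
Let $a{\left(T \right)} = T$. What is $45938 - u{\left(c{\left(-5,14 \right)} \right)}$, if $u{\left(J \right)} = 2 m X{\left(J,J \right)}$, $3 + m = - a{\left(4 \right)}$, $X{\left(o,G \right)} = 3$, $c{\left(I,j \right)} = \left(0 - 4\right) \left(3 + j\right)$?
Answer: $45980$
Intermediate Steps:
$c{\left(I,j \right)} = -12 - 4 j$ ($c{\left(I,j \right)} = - 4 \left(3 + j\right) = -12 - 4 j$)
$m = -7$ ($m = -3 - 4 = -7$)
$u{\left(J \right)} = -42$ ($u{\left(J \right)} = 2 \left(-7\right) 3 = \left(-14\right) 3 = -42$)
$45938 - u{\left(c{\left(-5,14 \right)} \right)} = 45938 - -42 = 45938 + 42 = 45980$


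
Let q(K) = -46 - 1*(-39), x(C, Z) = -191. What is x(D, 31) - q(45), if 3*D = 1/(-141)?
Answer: -184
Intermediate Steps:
D = -1/423 (D = (⅓)/(-141) = (⅓)*(-1/141) = -1/423 ≈ -0.0023641)
q(K) = -7 (q(K) = -46 + 39 = -7)
x(D, 31) - q(45) = -191 - 1*(-7) = -191 + 7 = -184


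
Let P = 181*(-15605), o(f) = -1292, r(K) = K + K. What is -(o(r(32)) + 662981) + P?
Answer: -3486194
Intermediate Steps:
r(K) = 2*K
P = -2824505
-(o(r(32)) + 662981) + P = -(-1292 + 662981) - 2824505 = -1*661689 - 2824505 = -661689 - 2824505 = -3486194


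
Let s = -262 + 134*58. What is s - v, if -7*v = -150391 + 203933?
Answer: 106112/7 ≈ 15159.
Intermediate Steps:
s = 7510 (s = -262 + 7772 = 7510)
v = -53542/7 (v = -(-150391 + 203933)/7 = -⅐*53542 = -53542/7 ≈ -7648.9)
s - v = 7510 - 1*(-53542/7) = 7510 + 53542/7 = 106112/7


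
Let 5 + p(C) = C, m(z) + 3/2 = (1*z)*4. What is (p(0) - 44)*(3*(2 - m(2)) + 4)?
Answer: 931/2 ≈ 465.50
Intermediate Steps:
m(z) = -3/2 + 4*z (m(z) = -3/2 + (1*z)*4 = -3/2 + z*4 = -3/2 + 4*z)
p(C) = -5 + C
(p(0) - 44)*(3*(2 - m(2)) + 4) = ((-5 + 0) - 44)*(3*(2 - (-3/2 + 4*2)) + 4) = (-5 - 44)*(3*(2 - (-3/2 + 8)) + 4) = -49*(3*(2 - 1*13/2) + 4) = -49*(3*(2 - 13/2) + 4) = -49*(3*(-9/2) + 4) = -49*(-27/2 + 4) = -49*(-19/2) = 931/2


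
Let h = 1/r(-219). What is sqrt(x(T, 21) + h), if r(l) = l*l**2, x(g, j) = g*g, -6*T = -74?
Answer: sqrt(349894727142)/47961 ≈ 12.333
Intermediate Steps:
T = 37/3 (T = -1/6*(-74) = 37/3 ≈ 12.333)
x(g, j) = g**2
r(l) = l**3
h = -1/10503459 (h = 1/((-219)**3) = 1/(-10503459) = -1/10503459 ≈ -9.5207e-8)
sqrt(x(T, 21) + h) = sqrt((37/3)**2 - 1/10503459) = sqrt(1369/9 - 1/10503459) = sqrt(1597692818/10503459) = sqrt(349894727142)/47961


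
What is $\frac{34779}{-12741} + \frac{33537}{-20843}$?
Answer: $- \frac{384064538}{88520221} \approx -4.3387$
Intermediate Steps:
$\frac{34779}{-12741} + \frac{33537}{-20843} = 34779 \left(- \frac{1}{12741}\right) + 33537 \left(- \frac{1}{20843}\right) = - \frac{11593}{4247} - \frac{33537}{20843} = - \frac{384064538}{88520221}$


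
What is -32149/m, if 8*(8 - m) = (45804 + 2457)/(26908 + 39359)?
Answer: -5681114088/1397609 ≈ -4064.9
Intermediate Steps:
m = 1397609/176712 (m = 8 - (45804 + 2457)/(8*(26908 + 39359)) = 8 - 48261/(8*66267) = 8 - ⅛*16087/22089 = 8 - 16087/176712 = 1397609/176712 ≈ 7.9090)
-32149/m = -32149/1397609/176712 = -32149*176712/1397609 = -5681114088/1397609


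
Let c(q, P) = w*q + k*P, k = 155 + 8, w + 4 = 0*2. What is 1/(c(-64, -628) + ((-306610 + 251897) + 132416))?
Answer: -1/24405 ≈ -4.0975e-5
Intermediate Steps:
w = -4 (w = -4 + 0*2 = -4 + 0 = -4)
k = 163
c(q, P) = -4*q + 163*P
1/(c(-64, -628) + ((-306610 + 251897) + 132416)) = 1/((-4*(-64) + 163*(-628)) + ((-306610 + 251897) + 132416)) = 1/((256 - 102364) + (-54713 + 132416)) = 1/(-102108 + 77703) = 1/(-24405) = -1/24405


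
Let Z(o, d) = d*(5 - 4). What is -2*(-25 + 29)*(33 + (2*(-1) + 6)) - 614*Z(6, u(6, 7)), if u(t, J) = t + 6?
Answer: -7664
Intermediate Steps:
u(t, J) = 6 + t
Z(o, d) = d (Z(o, d) = d*1 = d)
-2*(-25 + 29)*(33 + (2*(-1) + 6)) - 614*Z(6, u(6, 7)) = -2*(-25 + 29)*(33 + (2*(-1) + 6)) - 614*(6 + 6) = -8*(33 + (-2 + 6)) - 614*12 = -8*(33 + 4) - 7368 = -8*37 - 7368 = -2*148 - 7368 = -296 - 7368 = -7664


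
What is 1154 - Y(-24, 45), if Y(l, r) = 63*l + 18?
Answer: 2648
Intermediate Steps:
Y(l, r) = 18 + 63*l
1154 - Y(-24, 45) = 1154 - (18 + 63*(-24)) = 1154 - (18 - 1512) = 1154 - 1*(-1494) = 1154 + 1494 = 2648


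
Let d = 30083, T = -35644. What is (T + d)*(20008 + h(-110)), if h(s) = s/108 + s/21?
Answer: -42044824699/378 ≈ -1.1123e+8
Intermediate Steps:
h(s) = 43*s/756 (h(s) = s*(1/108) + s*(1/21) = s/108 + s/21 = 43*s/756)
(T + d)*(20008 + h(-110)) = (-35644 + 30083)*(20008 + (43/756)*(-110)) = -5561*(20008 - 2365/378) = -5561*7560659/378 = -42044824699/378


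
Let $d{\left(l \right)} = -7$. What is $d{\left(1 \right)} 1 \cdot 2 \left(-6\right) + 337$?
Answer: $421$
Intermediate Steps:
$d{\left(1 \right)} 1 \cdot 2 \left(-6\right) + 337 = - 7 \cdot 1 \cdot 2 \left(-6\right) + 337 = - 7 \cdot 2 \left(-6\right) + 337 = \left(-7\right) \left(-12\right) + 337 = 84 + 337 = 421$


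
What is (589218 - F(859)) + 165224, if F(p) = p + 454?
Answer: 753129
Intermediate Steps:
F(p) = 454 + p
(589218 - F(859)) + 165224 = (589218 - (454 + 859)) + 165224 = (589218 - 1*1313) + 165224 = (589218 - 1313) + 165224 = 587905 + 165224 = 753129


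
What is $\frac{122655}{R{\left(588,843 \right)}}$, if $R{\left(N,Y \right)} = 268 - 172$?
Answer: $\frac{40885}{32} \approx 1277.7$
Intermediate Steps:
$R{\left(N,Y \right)} = 96$
$\frac{122655}{R{\left(588,843 \right)}} = \frac{122655}{96} = 122655 \cdot \frac{1}{96} = \frac{40885}{32}$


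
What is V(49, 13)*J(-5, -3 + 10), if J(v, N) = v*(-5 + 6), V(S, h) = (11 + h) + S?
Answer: -365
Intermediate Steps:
V(S, h) = 11 + S + h
J(v, N) = v (J(v, N) = v*1 = v)
V(49, 13)*J(-5, -3 + 10) = (11 + 49 + 13)*(-5) = 73*(-5) = -365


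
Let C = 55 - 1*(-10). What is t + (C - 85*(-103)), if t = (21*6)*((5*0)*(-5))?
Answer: 8820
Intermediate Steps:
C = 65 (C = 55 + 10 = 65)
t = 0 (t = 126*(0*(-5)) = 126*0 = 0)
t + (C - 85*(-103)) = 0 + (65 - 85*(-103)) = 0 + (65 + 8755) = 0 + 8820 = 8820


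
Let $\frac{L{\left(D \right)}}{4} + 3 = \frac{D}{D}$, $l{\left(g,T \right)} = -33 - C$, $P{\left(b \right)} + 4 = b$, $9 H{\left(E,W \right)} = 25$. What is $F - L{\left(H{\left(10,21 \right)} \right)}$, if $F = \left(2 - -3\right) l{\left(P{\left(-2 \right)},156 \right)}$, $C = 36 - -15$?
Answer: $-412$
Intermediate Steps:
$C = 51$ ($C = 36 + 15 = 51$)
$H{\left(E,W \right)} = \frac{25}{9}$ ($H{\left(E,W \right)} = \frac{1}{9} \cdot 25 = \frac{25}{9}$)
$P{\left(b \right)} = -4 + b$
$l{\left(g,T \right)} = -84$ ($l{\left(g,T \right)} = -33 - 51 = -84$)
$L{\left(D \right)} = -8$ ($L{\left(D \right)} = -12 + 4 \frac{D}{D} = -12 + 4 \cdot 1 = -12 + 4 = -8$)
$F = -420$ ($F = \left(2 - -3\right) \left(-84\right) = \left(2 + 3\right) \left(-84\right) = 5 \left(-84\right) = -420$)
$F - L{\left(H{\left(10,21 \right)} \right)} = -420 - -8 = -420 + 8 = -412$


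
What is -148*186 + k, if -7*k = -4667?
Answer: -188029/7 ≈ -26861.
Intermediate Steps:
k = 4667/7 (k = -1/7*(-4667) = 4667/7 ≈ 666.71)
-148*186 + k = -148*186 + 4667/7 = -27528 + 4667/7 = -188029/7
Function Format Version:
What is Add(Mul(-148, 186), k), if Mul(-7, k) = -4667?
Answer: Rational(-188029, 7) ≈ -26861.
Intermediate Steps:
k = Rational(4667, 7) (k = Mul(Rational(-1, 7), -4667) = Rational(4667, 7) ≈ 666.71)
Add(Mul(-148, 186), k) = Add(Mul(-148, 186), Rational(4667, 7)) = Add(-27528, Rational(4667, 7)) = Rational(-188029, 7)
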